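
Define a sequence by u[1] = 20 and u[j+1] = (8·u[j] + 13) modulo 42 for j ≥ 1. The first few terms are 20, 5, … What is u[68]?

We have u[1] = 20,  u[2] = 5,  u[3] = 11,  u[4] = 17,  u[5] = 23,  u[6] = 29,  u[7] = 35,  u[8] = 41,  u[9] = 5.
Since u[9] = u[2] = 5, the sequence is eventually periodic: after a pre-period of length 1 it cycles with period 7.
For j ≥ 2, u[j] depends only on (j - 2) mod 7. (68 - 2) mod 7 = 3, so u[68] = u[5] = 23.

23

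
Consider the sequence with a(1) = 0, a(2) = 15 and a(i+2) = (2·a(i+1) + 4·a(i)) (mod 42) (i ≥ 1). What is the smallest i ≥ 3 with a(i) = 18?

7

We have a(1) = 0, a(2) = 15, a(3) = 30, a(4) = 36, a(5) = 24, a(6) = 24, a(7) = 18, a(8) = 6, a(9) = 0, a(10) = 24, a(11) = 6, a(12) = 24, a(13) = 30, a(14) = 30, a(15) = 12, a(16) = 18, a(17) = 0, a(18) = 30, a(19) = 18, a(20) = 30, a(21) = 6, a(22) = 6, a(23) = 36, a(24) = 12, a(25) = 0, a(26) = 6, a(27) = 12, a(28) = 6, a(29) = 18, a(30) = 18, a(31) = 24, a(32) = 36, a(33) = 0, a(34) = 18, a(35) = 36, a(36) = 18, a(37) = 12, a(38) = 12, a(39) = 30, a(40) = 24, a(41) = 0, a(42) = 12, a(43) = 24, a(44) = 12, a(45) = 36, a(46) = 36, a(47) = 6, a(48) = 30, a(49) = 0, a(50) = 36, a(51) = 30, a(52) = 36.
Since (a(51), a(52)) = (a(3), a(4)) = (30, 36) (two consecutive terms determine the rest), the sequence is eventually periodic: after a pre-period of length 2 it cycles with period 48.
The value 18 first appears (with i ≥ 3) at a(7).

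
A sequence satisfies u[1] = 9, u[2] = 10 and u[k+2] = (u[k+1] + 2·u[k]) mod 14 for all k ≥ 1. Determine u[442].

We have u[1] = 9, u[2] = 10, u[3] = 0, u[4] = 6, u[5] = 6, u[6] = 4, u[7] = 2, u[8] = 10, u[9] = 0.
Since (u[8], u[9]) = (u[2], u[3]) = (10, 0) (two consecutive terms determine the rest), the sequence is eventually periodic: after a pre-period of length 1 it cycles with period 6.
For k ≥ 2, u[k] depends only on (k - 2) mod 6. (442 - 2) mod 6 = 2, so u[442] = u[4] = 6.

6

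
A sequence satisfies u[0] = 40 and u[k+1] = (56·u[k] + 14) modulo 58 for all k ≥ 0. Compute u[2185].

u[0] = 40, u[1] = 50, u[2] = 30, u[3] = 12, u[4] = 48, u[5] = 34, u[6] = 4, u[7] = 6, u[8] = 2, u[9] = 10, u[10] = 52, u[11] = 26, u[12] = 20, u[13] = 32, u[14] = 8, u[15] = 56, u[16] = 18, u[17] = 36, u[18] = 0, u[19] = 14, u[20] = 44, u[21] = 42, u[22] = 46, u[23] = 38, u[24] = 54, u[25] = 22, u[26] = 28, u[27] = 16, u[28] = 40.
Since u[28] = u[0] = 40, the sequence is periodic with period 28.
So u[2185] = u[0 + ((2185-0) mod 28)] = u[1] = 50.

50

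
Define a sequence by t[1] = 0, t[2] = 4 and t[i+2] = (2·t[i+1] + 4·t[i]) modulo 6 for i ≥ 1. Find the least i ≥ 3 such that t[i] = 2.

t[1] = 0, t[2] = 4, t[3] = 2, t[4] = 2, t[5] = 0, t[6] = 2, t[7] = 4, t[8] = 4, t[9] = 0, t[10] = 4.
Since (t[9], t[10]) = (t[1], t[2]) = (0, 4) (two consecutive terms determine the rest), the sequence is periodic with period 8.
The value 2 first appears (with i ≥ 3) at t[3].

3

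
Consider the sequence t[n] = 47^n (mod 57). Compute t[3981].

t[0] = 1; t[1] = 47; t[2] = 43; t[3] = 26; t[4] = 25; t[5] = 35; t[6] = 49; t[7] = 23; t[8] = 55; t[9] = 20; t[10] = 28; t[11] = 5; t[12] = 7; t[13] = 44; t[14] = 16; t[15] = 11; t[16] = 4; t[17] = 17; t[18] = 1.
Since t[18] = t[0] = 1, the sequence is periodic with period 18.
So t[3981] = t[0 + ((3981-0) mod 18)] = t[3] = 26.

26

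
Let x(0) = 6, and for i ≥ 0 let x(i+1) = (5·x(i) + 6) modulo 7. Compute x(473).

x(0) = 6, x(1) = 1, x(2) = 4, x(3) = 5, x(4) = 3, x(5) = 0, x(6) = 6.
Since x(6) = x(0) = 6, the sequence is periodic with period 6.
(473 - 0) mod 6 = 5, so x(473) = x(5) = 0.

0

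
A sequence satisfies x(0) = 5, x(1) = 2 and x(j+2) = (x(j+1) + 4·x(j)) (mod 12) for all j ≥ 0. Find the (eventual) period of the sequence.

Computing terms: x(0) = 5,  x(1) = 2,  x(2) = 10,  x(3) = 6,  x(4) = 10,  x(5) = 10,  x(6) = 2,  x(7) = 6,  x(8) = 2,  x(9) = 2,  x(10) = 10.
Since (x(9), x(10)) = (x(1), x(2)) = (2, 10) (two consecutive terms determine the rest), the sequence is eventually periodic: after a pre-period of length 1 it cycles with period 8.

8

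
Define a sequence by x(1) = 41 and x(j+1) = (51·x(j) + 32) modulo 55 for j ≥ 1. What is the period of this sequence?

x(1) = 41; x(2) = 33; x(3) = 10; x(4) = 47; x(5) = 9; x(6) = 51; x(7) = 48; x(8) = 5; x(9) = 12; x(10) = 39; x(11) = 41.
Since x(11) = x(1) = 41, the sequence is periodic with period 10.

10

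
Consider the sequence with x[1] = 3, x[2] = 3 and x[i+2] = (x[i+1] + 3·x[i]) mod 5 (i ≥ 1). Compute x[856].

Computing terms: x[1] = 3, x[2] = 3, x[3] = 2, x[4] = 1, x[5] = 2, x[6] = 0, x[7] = 1, x[8] = 1, x[9] = 4, x[10] = 2, x[11] = 4, x[12] = 0, x[13] = 2, x[14] = 2, x[15] = 3, x[16] = 4, x[17] = 3, x[18] = 0, x[19] = 4, x[20] = 4, x[21] = 1, x[22] = 3, x[23] = 1, x[24] = 0, x[25] = 3, x[26] = 3.
The sequence repeats with period 24.
So x[856] = x[1 + ((856-1) mod 24)] = x[16] = 4.

4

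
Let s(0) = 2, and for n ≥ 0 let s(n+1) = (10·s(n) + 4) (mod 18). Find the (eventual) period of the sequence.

9

We have s(0) = 2; s(1) = 6; s(2) = 10; s(3) = 14; s(4) = 0; s(5) = 4; s(6) = 8; s(7) = 12; s(8) = 16; s(9) = 2.
Since s(9) = s(0) = 2, the sequence is periodic with period 9.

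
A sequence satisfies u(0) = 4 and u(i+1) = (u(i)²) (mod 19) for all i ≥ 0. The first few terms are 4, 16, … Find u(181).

16

We have u(0) = 4, u(1) = 16, u(2) = 9, u(3) = 5, u(4) = 6, u(5) = 17, u(6) = 4.
Since u(6) = u(0) = 4, the sequence is periodic with period 6.
(181 - 0) mod 6 = 1, so u(181) = u(1) = 16.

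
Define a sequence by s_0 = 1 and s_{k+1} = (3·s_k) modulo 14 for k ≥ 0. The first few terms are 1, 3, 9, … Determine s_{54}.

1

Computing terms: s_0 = 1, s_1 = 3, s_2 = 9, s_3 = 13, s_4 = 11, s_5 = 5, s_6 = 1.
The sequence repeats with period 6.
(54 - 0) mod 6 = 0, so s_{54} = s_0 = 1.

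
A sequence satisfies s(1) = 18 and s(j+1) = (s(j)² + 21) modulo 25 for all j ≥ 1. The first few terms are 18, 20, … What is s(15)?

21

s(1) = 18,  s(2) = 20,  s(3) = 21,  s(4) = 12,  s(5) = 15,  s(6) = 21.
Since s(6) = s(3) = 21, the sequence is eventually periodic: after a pre-period of length 2 it cycles with period 3.
For j ≥ 3, s(j) depends only on (j - 3) mod 3. (15 - 3) mod 3 = 0, so s(15) = s(3) = 21.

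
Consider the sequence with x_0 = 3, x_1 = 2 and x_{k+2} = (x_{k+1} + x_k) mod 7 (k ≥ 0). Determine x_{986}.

2

We have x_0 = 3, x_1 = 2, x_2 = 5, x_3 = 0, x_4 = 5, x_5 = 5, x_6 = 3, x_7 = 1, x_8 = 4, x_9 = 5, x_{10} = 2, x_{11} = 0, x_{12} = 2, x_{13} = 2, x_{14} = 4, x_{15} = 6, x_{16} = 3, x_{17} = 2.
The sequence repeats with period 16.
(986 - 0) mod 16 = 10, so x_{986} = x_{10} = 2.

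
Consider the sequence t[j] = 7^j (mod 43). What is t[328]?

t[0] = 1, t[1] = 7, t[2] = 6, t[3] = 42, t[4] = 36, t[5] = 37, t[6] = 1.
Since t[6] = t[0] = 1, the sequence is periodic with period 6.
So t[328] = t[0 + ((328-0) mod 6)] = t[4] = 36.

36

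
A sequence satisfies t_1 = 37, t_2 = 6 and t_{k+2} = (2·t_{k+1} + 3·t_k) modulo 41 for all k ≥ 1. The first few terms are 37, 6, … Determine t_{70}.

Computing terms: t_1 = 37; t_2 = 6; t_3 = 0; t_4 = 18; t_5 = 36; t_6 = 3; t_7 = 32; t_8 = 32; t_9 = 37; t_{10} = 6.
Since (t_9, t_{10}) = (t_1, t_2) = (37, 6) (two consecutive terms determine the rest), the sequence is periodic with period 8.
So t_{70} = t_{1 + ((70-1) mod 8)} = t_6 = 3.

3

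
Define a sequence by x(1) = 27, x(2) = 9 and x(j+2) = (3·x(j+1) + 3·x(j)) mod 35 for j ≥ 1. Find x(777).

17

x(1) = 27,  x(2) = 9,  x(3) = 3,  x(4) = 1,  x(5) = 12,  x(6) = 4,  x(7) = 13,  x(8) = 16,  x(9) = 17,  x(10) = 29,  x(11) = 33,  x(12) = 11,  x(13) = 27,  x(14) = 9.
The sequence repeats with period 12.
So x(777) = x(1 + ((777-1) mod 12)) = x(9) = 17.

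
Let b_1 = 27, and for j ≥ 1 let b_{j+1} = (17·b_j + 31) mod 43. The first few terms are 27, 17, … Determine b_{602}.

41

b_1 = 27,  b_2 = 17,  b_3 = 19,  b_4 = 10,  b_5 = 29,  b_6 = 8,  b_7 = 38,  b_8 = 32,  b_9 = 16,  b_{10} = 2,  b_{11} = 22,  b_{12} = 18,  b_{13} = 36,  b_{14} = 41,  b_{15} = 40,  b_{16} = 23,  b_{17} = 35,  b_{18} = 24,  b_{19} = 9,  b_{20} = 12,  b_{21} = 20,  b_{22} = 27.
Since b_{22} = b_1 = 27, the sequence is periodic with period 21.
So b_{602} = b_{1 + ((602-1) mod 21)} = b_{14} = 41.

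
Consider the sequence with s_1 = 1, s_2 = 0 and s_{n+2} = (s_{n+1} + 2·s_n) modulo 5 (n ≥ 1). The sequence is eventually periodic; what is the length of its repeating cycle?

4

We have s_1 = 1; s_2 = 0; s_3 = 2; s_4 = 2; s_5 = 1; s_6 = 0.
Since (s_5, s_6) = (s_1, s_2) = (1, 0) (two consecutive terms determine the rest), the sequence is periodic with period 4.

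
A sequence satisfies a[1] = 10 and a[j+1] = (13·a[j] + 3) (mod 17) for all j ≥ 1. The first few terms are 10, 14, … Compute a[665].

10

Computing terms: a[1] = 10; a[2] = 14; a[3] = 15; a[4] = 11; a[5] = 10.
Since a[5] = a[1] = 10, the sequence is periodic with period 4.
So a[665] = a[1 + ((665-1) mod 4)] = a[1] = 10.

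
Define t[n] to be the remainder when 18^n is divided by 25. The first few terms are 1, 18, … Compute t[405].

We have t[0] = 1,  t[1] = 18,  t[2] = 24,  t[3] = 7,  t[4] = 1.
The sequence repeats with period 4.
(405 - 0) mod 4 = 1, so t[405] = t[1] = 18.

18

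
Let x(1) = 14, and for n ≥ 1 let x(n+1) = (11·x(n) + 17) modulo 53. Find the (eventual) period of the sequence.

We have x(1) = 14,  x(2) = 12,  x(3) = 43,  x(4) = 13,  x(5) = 1,  x(6) = 28,  x(7) = 7,  x(8) = 41,  x(9) = 44,  x(10) = 24,  x(11) = 16,  x(12) = 34,  x(13) = 20,  x(14) = 25,  x(15) = 27,  x(16) = 49,  x(17) = 26,  x(18) = 38,  x(19) = 11,  x(20) = 32,  x(21) = 51,  x(22) = 48,  x(23) = 15,  x(24) = 23,  x(25) = 5,  x(26) = 19,  x(27) = 14.
Since x(27) = x(1) = 14, the sequence is periodic with period 26.

26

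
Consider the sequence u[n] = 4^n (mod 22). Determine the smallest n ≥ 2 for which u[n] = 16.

2

We have u[1] = 4, u[2] = 16, u[3] = 20, u[4] = 14, u[5] = 12, u[6] = 4.
Since u[6] = u[1] = 4, the sequence is periodic with period 5.
The value 16 first appears (with n ≥ 2) at u[2].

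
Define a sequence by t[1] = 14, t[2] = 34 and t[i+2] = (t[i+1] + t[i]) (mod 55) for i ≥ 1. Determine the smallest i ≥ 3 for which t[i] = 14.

Computing terms: t[1] = 14,  t[2] = 34,  t[3] = 48,  t[4] = 27,  t[5] = 20,  t[6] = 47,  t[7] = 12,  t[8] = 4,  t[9] = 16,  t[10] = 20,  t[11] = 36,  t[12] = 1,  t[13] = 37,  t[14] = 38,  t[15] = 20,  t[16] = 3,  t[17] = 23,  t[18] = 26,  t[19] = 49,  t[20] = 20,  t[21] = 14,  t[22] = 34.
The sequence repeats with period 20.
The value 14 next appears (with i ≥ 3) at t[21].

21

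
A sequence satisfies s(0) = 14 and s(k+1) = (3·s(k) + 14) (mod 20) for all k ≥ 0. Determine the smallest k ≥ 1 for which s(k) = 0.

We have s(0) = 14,  s(1) = 16,  s(2) = 2,  s(3) = 0,  s(4) = 14.
The sequence repeats with period 4.
The value 0 first appears (with k ≥ 1) at s(3).

3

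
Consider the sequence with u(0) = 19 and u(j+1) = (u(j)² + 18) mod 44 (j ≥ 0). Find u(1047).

19

Listing terms: u(0) = 19; u(1) = 27; u(2) = 43; u(3) = 19.
The sequence repeats with period 3.
So u(1047) = u(0 + ((1047-0) mod 3)) = u(0) = 19.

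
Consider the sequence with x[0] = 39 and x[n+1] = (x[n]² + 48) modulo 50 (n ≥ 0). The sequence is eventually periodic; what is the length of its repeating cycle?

We have x[0] = 39,  x[1] = 19,  x[2] = 9,  x[3] = 29,  x[4] = 39.
The sequence repeats with period 4.

4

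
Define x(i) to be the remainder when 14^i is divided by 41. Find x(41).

14

x(0) = 1,  x(1) = 14,  x(2) = 32,  x(3) = 38,  x(4) = 40,  x(5) = 27,  x(6) = 9,  x(7) = 3,  x(8) = 1.
The sequence repeats with period 8.
(41 - 0) mod 8 = 1, so x(41) = x(1) = 14.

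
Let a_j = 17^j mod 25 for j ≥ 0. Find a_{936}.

6

Computing terms: a_0 = 1,  a_1 = 17,  a_2 = 14,  a_3 = 13,  a_4 = 21,  a_5 = 7,  a_6 = 19,  a_7 = 23,  a_8 = 16,  a_9 = 22,  a_{10} = 24,  a_{11} = 8,  a_{12} = 11,  a_{13} = 12,  a_{14} = 4,  a_{15} = 18,  a_{16} = 6,  a_{17} = 2,  a_{18} = 9,  a_{19} = 3,  a_{20} = 1.
Since a_{20} = a_0 = 1, the sequence is periodic with period 20.
(936 - 0) mod 20 = 16, so a_{936} = a_{16} = 6.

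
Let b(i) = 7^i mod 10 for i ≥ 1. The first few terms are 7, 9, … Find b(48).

Computing terms: b(1) = 7, b(2) = 9, b(3) = 3, b(4) = 1, b(5) = 7.
Since b(5) = b(1) = 7, the sequence is periodic with period 4.
(48 - 1) mod 4 = 3, so b(48) = b(4) = 1.

1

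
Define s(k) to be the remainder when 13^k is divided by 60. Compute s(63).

Listing terms: s(1) = 13, s(2) = 49, s(3) = 37, s(4) = 1, s(5) = 13.
The sequence repeats with period 4.
(63 - 1) mod 4 = 2, so s(63) = s(3) = 37.

37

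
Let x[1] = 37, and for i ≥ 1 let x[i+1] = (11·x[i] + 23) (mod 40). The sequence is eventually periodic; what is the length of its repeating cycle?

20

x[1] = 37,  x[2] = 30,  x[3] = 33,  x[4] = 26,  x[5] = 29,  x[6] = 22,  x[7] = 25,  x[8] = 18,  x[9] = 21,  x[10] = 14,  x[11] = 17,  x[12] = 10,  x[13] = 13,  x[14] = 6,  x[15] = 9,  x[16] = 2,  x[17] = 5,  x[18] = 38,  x[19] = 1,  x[20] = 34,  x[21] = 37.
Since x[21] = x[1] = 37, the sequence is periodic with period 20.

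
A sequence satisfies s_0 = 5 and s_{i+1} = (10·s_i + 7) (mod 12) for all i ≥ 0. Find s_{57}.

s_0 = 5, s_1 = 9, s_2 = 1, s_3 = 5.
The sequence repeats with period 3.
So s_{57} = s_{0 + ((57-0) mod 3)} = s_0 = 5.

5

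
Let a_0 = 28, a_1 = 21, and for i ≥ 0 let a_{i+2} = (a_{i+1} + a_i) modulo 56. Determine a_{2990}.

We have a_0 = 28; a_1 = 21; a_2 = 49; a_3 = 14; a_4 = 7; a_5 = 21; a_6 = 28; a_7 = 49; a_8 = 21; a_9 = 14; a_{10} = 35; a_{11} = 49; a_{12} = 28; a_{13} = 21.
Since (a_{12}, a_{13}) = (a_0, a_1) = (28, 21) (two consecutive terms determine the rest), the sequence is periodic with period 12.
So a_{2990} = a_{0 + ((2990-0) mod 12)} = a_2 = 49.

49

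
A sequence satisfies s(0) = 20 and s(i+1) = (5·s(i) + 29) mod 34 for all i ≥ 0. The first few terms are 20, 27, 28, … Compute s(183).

23

Listing terms: s(0) = 20, s(1) = 27, s(2) = 28, s(3) = 33, s(4) = 24, s(5) = 13, s(6) = 26, s(7) = 23, s(8) = 8, s(9) = 1, s(10) = 0, s(11) = 29, s(12) = 4, s(13) = 15, s(14) = 2, s(15) = 5, s(16) = 20.
Since s(16) = s(0) = 20, the sequence is periodic with period 16.
(183 - 0) mod 16 = 7, so s(183) = s(7) = 23.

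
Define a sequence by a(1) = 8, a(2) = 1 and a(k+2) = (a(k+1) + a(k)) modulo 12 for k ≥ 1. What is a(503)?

Listing terms: a(1) = 8,  a(2) = 1,  a(3) = 9,  a(4) = 10,  a(5) = 7,  a(6) = 5,  a(7) = 0,  a(8) = 5,  a(9) = 5,  a(10) = 10,  a(11) = 3,  a(12) = 1,  a(13) = 4,  a(14) = 5,  a(15) = 9,  a(16) = 2,  a(17) = 11,  a(18) = 1,  a(19) = 0,  a(20) = 1,  a(21) = 1,  a(22) = 2,  a(23) = 3,  a(24) = 5,  a(25) = 8,  a(26) = 1.
Since (a(25), a(26)) = (a(1), a(2)) = (8, 1) (two consecutive terms determine the rest), the sequence is periodic with period 24.
(503 - 1) mod 24 = 22, so a(503) = a(23) = 3.

3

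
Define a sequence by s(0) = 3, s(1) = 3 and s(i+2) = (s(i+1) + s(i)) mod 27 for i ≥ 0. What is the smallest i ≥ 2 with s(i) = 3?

9

s(0) = 3, s(1) = 3, s(2) = 6, s(3) = 9, s(4) = 15, s(5) = 24, s(6) = 12, s(7) = 9, s(8) = 21, s(9) = 3, s(10) = 24, s(11) = 0, s(12) = 24, s(13) = 24, s(14) = 21, s(15) = 18, s(16) = 12, s(17) = 3, s(18) = 15, s(19) = 18, s(20) = 6, s(21) = 24, s(22) = 3, s(23) = 0, s(24) = 3, s(25) = 3.
The sequence repeats with period 24.
The value 3 first appears (with i ≥ 2) at s(9).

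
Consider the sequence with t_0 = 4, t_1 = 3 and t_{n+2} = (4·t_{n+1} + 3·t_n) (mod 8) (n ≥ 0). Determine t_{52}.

4

Computing terms: t_0 = 4, t_1 = 3, t_2 = 0, t_3 = 1, t_4 = 4, t_5 = 3.
Since (t_4, t_5) = (t_0, t_1) = (4, 3) (two consecutive terms determine the rest), the sequence is periodic with period 4.
(52 - 0) mod 4 = 0, so t_{52} = t_0 = 4.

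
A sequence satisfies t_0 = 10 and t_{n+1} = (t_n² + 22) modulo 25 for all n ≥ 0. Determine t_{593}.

3

Computing terms: t_0 = 10, t_1 = 22, t_2 = 6, t_3 = 8, t_4 = 11, t_5 = 18, t_6 = 21, t_7 = 13, t_8 = 16, t_9 = 3, t_{10} = 6.
Since t_{10} = t_2 = 6, the sequence is eventually periodic: after a pre-period of length 2 it cycles with period 8.
For n ≥ 2, t_n depends only on (n - 2) mod 8. (593 - 2) mod 8 = 7, so t_{593} = t_9 = 3.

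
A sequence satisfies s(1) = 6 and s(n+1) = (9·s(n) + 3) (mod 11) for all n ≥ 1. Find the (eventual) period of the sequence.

Listing terms: s(1) = 6, s(2) = 2, s(3) = 10, s(4) = 5, s(5) = 4, s(6) = 6.
The sequence repeats with period 5.

5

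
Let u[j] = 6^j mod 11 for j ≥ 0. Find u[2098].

u[0] = 1,  u[1] = 6,  u[2] = 3,  u[3] = 7,  u[4] = 9,  u[5] = 10,  u[6] = 5,  u[7] = 8,  u[8] = 4,  u[9] = 2,  u[10] = 1.
The sequence repeats with period 10.
So u[2098] = u[0 + ((2098-0) mod 10)] = u[8] = 4.

4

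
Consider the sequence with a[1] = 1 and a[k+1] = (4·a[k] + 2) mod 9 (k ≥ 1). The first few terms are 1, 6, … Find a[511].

Listing terms: a[1] = 1, a[2] = 6, a[3] = 8, a[4] = 7, a[5] = 3, a[6] = 5, a[7] = 4, a[8] = 0, a[9] = 2, a[10] = 1.
The sequence repeats with period 9.
So a[511] = a[1 + ((511-1) mod 9)] = a[7] = 4.

4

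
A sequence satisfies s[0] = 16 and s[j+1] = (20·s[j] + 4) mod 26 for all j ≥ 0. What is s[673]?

We have s[0] = 16; s[1] = 12; s[2] = 10; s[3] = 22; s[4] = 2; s[5] = 18; s[6] = 0; s[7] = 4; s[8] = 6; s[9] = 20; s[10] = 14; s[11] = 24; s[12] = 16.
Since s[12] = s[0] = 16, the sequence is periodic with period 12.
So s[673] = s[0 + ((673-0) mod 12)] = s[1] = 12.

12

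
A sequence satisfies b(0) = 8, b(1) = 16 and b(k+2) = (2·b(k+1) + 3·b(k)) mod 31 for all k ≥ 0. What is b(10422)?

19

We have b(0) = 8, b(1) = 16, b(2) = 25, b(3) = 5, b(4) = 23, b(5) = 30, b(6) = 5, b(7) = 7, b(8) = 29, b(9) = 17, b(10) = 28, b(11) = 14, b(12) = 19, b(13) = 18, b(14) = 0, b(15) = 23, b(16) = 15, b(17) = 6, b(18) = 26, b(19) = 8, b(20) = 1, b(21) = 26, b(22) = 24, b(23) = 2, b(24) = 14, b(25) = 3, b(26) = 17, b(27) = 12, b(28) = 13, b(29) = 0, b(30) = 8, b(31) = 16.
The sequence repeats with period 30.
So b(10422) = b(0 + ((10422-0) mod 30)) = b(12) = 19.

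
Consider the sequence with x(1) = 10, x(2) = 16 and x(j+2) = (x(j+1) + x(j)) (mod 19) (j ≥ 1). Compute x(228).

We have x(1) = 10; x(2) = 16; x(3) = 7; x(4) = 4; x(5) = 11; x(6) = 15; x(7) = 7; x(8) = 3; x(9) = 10; x(10) = 13; x(11) = 4; x(12) = 17; x(13) = 2; x(14) = 0; x(15) = 2; x(16) = 2; x(17) = 4; x(18) = 6; x(19) = 10; x(20) = 16.
Since (x(19), x(20)) = (x(1), x(2)) = (10, 16) (two consecutive terms determine the rest), the sequence is periodic with period 18.
So x(228) = x(1 + ((228-1) mod 18)) = x(12) = 17.

17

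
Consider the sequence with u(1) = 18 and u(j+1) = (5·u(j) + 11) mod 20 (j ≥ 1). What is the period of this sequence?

Listing terms: u(1) = 18; u(2) = 1; u(3) = 16; u(4) = 11; u(5) = 6; u(6) = 1.
Since u(6) = u(2) = 1, the sequence is eventually periodic: after a pre-period of length 1 it cycles with period 4.

4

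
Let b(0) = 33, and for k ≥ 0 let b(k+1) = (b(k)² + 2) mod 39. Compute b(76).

6

Computing terms: b(0) = 33,  b(1) = 38,  b(2) = 3,  b(3) = 11,  b(4) = 6,  b(5) = 38.
Since b(5) = b(1) = 38, the sequence is eventually periodic: after a pre-period of length 1 it cycles with period 4.
For k ≥ 1, b(k) depends only on (k - 1) mod 4. (76 - 1) mod 4 = 3, so b(76) = b(4) = 6.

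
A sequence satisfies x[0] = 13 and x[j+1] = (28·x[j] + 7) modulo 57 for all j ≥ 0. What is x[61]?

38

Listing terms: x[0] = 13, x[1] = 29, x[2] = 21, x[3] = 25, x[4] = 23, x[5] = 24, x[6] = 52, x[7] = 38, x[8] = 45, x[9] = 13.
The sequence repeats with period 9.
So x[61] = x[0 + ((61-0) mod 9)] = x[7] = 38.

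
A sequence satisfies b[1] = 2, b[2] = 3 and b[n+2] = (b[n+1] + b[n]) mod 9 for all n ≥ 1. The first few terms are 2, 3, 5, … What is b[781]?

Listing terms: b[1] = 2,  b[2] = 3,  b[3] = 5,  b[4] = 8,  b[5] = 4,  b[6] = 3,  b[7] = 7,  b[8] = 1,  b[9] = 8,  b[10] = 0,  b[11] = 8,  b[12] = 8,  b[13] = 7,  b[14] = 6,  b[15] = 4,  b[16] = 1,  b[17] = 5,  b[18] = 6,  b[19] = 2,  b[20] = 8,  b[21] = 1,  b[22] = 0,  b[23] = 1,  b[24] = 1,  b[25] = 2,  b[26] = 3.
Since (b[25], b[26]) = (b[1], b[2]) = (2, 3) (two consecutive terms determine the rest), the sequence is periodic with period 24.
So b[781] = b[1 + ((781-1) mod 24)] = b[13] = 7.

7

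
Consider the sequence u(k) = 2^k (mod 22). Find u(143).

We have u(1) = 2; u(2) = 4; u(3) = 8; u(4) = 16; u(5) = 10; u(6) = 20; u(7) = 18; u(8) = 14; u(9) = 6; u(10) = 12; u(11) = 2.
Since u(11) = u(1) = 2, the sequence is periodic with period 10.
So u(143) = u(1 + ((143-1) mod 10)) = u(3) = 8.

8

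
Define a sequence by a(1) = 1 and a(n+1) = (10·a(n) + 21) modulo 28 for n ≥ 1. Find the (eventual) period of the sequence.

a(1) = 1,  a(2) = 3,  a(3) = 23,  a(4) = 27,  a(5) = 11,  a(6) = 19,  a(7) = 15,  a(8) = 3.
Since a(8) = a(2) = 3, the sequence is eventually periodic: after a pre-period of length 1 it cycles with period 6.

6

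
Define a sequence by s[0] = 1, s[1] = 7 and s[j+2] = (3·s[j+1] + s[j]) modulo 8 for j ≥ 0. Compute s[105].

5

Listing terms: s[0] = 1, s[1] = 7, s[2] = 6, s[3] = 1, s[4] = 1, s[5] = 4, s[6] = 5, s[7] = 3, s[8] = 6, s[9] = 5, s[10] = 5, s[11] = 4, s[12] = 1, s[13] = 7.
The sequence repeats with period 12.
So s[105] = s[0 + ((105-0) mod 12)] = s[9] = 5.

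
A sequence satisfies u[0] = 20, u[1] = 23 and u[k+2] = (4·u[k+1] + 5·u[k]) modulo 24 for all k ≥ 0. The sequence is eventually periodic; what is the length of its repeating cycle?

Computing terms: u[0] = 20, u[1] = 23, u[2] = 0, u[3] = 19, u[4] = 4, u[5] = 15, u[6] = 8, u[7] = 11, u[8] = 12, u[9] = 7, u[10] = 16, u[11] = 3, u[12] = 20, u[13] = 23.
Since (u[12], u[13]) = (u[0], u[1]) = (20, 23) (two consecutive terms determine the rest), the sequence is periodic with period 12.

12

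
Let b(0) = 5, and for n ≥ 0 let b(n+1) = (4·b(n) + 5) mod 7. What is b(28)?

Computing terms: b(0) = 5; b(1) = 4; b(2) = 0; b(3) = 5.
Since b(3) = b(0) = 5, the sequence is periodic with period 3.
So b(28) = b(0 + ((28-0) mod 3)) = b(1) = 4.

4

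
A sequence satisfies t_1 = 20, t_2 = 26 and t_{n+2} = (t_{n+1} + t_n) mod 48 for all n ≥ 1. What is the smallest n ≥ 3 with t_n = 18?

Computing terms: t_1 = 20, t_2 = 26, t_3 = 46, t_4 = 24, t_5 = 22, t_6 = 46, t_7 = 20, t_8 = 18, t_9 = 38, t_{10} = 8, t_{11} = 46, t_{12} = 6, t_{13} = 4, t_{14} = 10, t_{15} = 14, t_{16} = 24, t_{17} = 38, t_{18} = 14, t_{19} = 4, t_{20} = 18, t_{21} = 22, t_{22} = 40, t_{23} = 14, t_{24} = 6, t_{25} = 20, t_{26} = 26.
The sequence repeats with period 24.
The value 18 first appears (with n ≥ 3) at t_8.

8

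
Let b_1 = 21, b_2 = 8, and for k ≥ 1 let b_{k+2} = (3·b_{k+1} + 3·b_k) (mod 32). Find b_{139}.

Listing terms: b_1 = 21; b_2 = 8; b_3 = 23; b_4 = 29; b_5 = 28; b_6 = 11; b_7 = 21; b_8 = 0; b_9 = 31; b_{10} = 29; b_{11} = 20; b_{12} = 19; b_{13} = 21; b_{14} = 24; b_{15} = 7; b_{16} = 29; b_{17} = 12; b_{18} = 27; b_{19} = 21; b_{20} = 16; b_{21} = 15; b_{22} = 29; b_{23} = 4; b_{24} = 3; b_{25} = 21; b_{26} = 8.
The sequence repeats with period 24.
So b_{139} = b_{1 + ((139-1) mod 24)} = b_{19} = 21.

21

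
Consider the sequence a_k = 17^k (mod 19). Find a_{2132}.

9

Computing terms: a_1 = 17,  a_2 = 4,  a_3 = 11,  a_4 = 16,  a_5 = 6,  a_6 = 7,  a_7 = 5,  a_8 = 9,  a_9 = 1,  a_{10} = 17.
The sequence repeats with period 9.
So a_{2132} = a_{1 + ((2132-1) mod 9)} = a_8 = 9.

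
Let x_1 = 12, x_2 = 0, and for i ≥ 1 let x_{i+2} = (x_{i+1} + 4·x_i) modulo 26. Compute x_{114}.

We have x_1 = 12; x_2 = 0; x_3 = 22; x_4 = 22; x_5 = 6; x_6 = 16; x_7 = 14; x_8 = 0; x_9 = 4; x_{10} = 4; x_{11} = 20; x_{12} = 10; x_{13} = 12; x_{14} = 0.
The sequence repeats with period 12.
So x_{114} = x_{1 + ((114-1) mod 12)} = x_6 = 16.

16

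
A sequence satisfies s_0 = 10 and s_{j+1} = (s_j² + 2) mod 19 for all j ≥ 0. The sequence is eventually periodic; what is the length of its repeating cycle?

Listing terms: s_0 = 10; s_1 = 7; s_2 = 13; s_3 = 0; s_4 = 2; s_5 = 6; s_6 = 0.
Since s_6 = s_3 = 0, the sequence is eventually periodic: after a pre-period of length 3 it cycles with period 3.

3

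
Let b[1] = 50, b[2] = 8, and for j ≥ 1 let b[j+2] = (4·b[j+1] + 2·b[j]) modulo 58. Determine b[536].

b[1] = 50; b[2] = 8; b[3] = 16; b[4] = 22; b[5] = 4; b[6] = 2; b[7] = 16; b[8] = 10; b[9] = 14; b[10] = 18; b[11] = 42; b[12] = 30; b[13] = 30; b[14] = 6; b[15] = 26; b[16] = 0; b[17] = 52; b[18] = 34; b[19] = 8; b[20] = 42; b[21] = 10; b[22] = 8; b[23] = 52; b[24] = 50; b[25] = 14; b[26] = 40; b[27] = 14; b[28] = 20; b[29] = 50; b[30] = 8.
Since (b[29], b[30]) = (b[1], b[2]) = (50, 8) (two consecutive terms determine the rest), the sequence is periodic with period 28.
(536 - 1) mod 28 = 3, so b[536] = b[4] = 22.

22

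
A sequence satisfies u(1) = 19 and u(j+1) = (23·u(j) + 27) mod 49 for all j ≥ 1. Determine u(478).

u(1) = 19; u(2) = 23; u(3) = 17; u(4) = 26; u(5) = 37; u(6) = 45; u(7) = 33; u(8) = 2; u(9) = 24; u(10) = 40; u(11) = 16; u(12) = 3; u(13) = 47; u(14) = 30; u(15) = 31; u(16) = 5; u(17) = 44; u(18) = 10; u(19) = 12; u(20) = 9; u(21) = 38; u(22) = 19.
The sequence repeats with period 21.
(478 - 1) mod 21 = 15, so u(478) = u(16) = 5.

5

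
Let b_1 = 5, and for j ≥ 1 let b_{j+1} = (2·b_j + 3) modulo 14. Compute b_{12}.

1

b_1 = 5,  b_2 = 13,  b_3 = 1,  b_4 = 5.
The sequence repeats with period 3.
(12 - 1) mod 3 = 2, so b_{12} = b_3 = 1.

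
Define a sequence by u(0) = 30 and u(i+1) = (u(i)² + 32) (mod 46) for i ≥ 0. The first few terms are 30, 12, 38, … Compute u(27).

40

Listing terms: u(0) = 30, u(1) = 12, u(2) = 38, u(3) = 4, u(4) = 2, u(5) = 36, u(6) = 40, u(7) = 22, u(8) = 10, u(9) = 40.
Since u(9) = u(6) = 40, the sequence is eventually periodic: after a pre-period of length 6 it cycles with period 3.
For i ≥ 6, u(i) depends only on (i - 6) mod 3. (27 - 6) mod 3 = 0, so u(27) = u(6) = 40.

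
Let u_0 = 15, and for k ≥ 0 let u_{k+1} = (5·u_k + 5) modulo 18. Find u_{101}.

u_0 = 15,  u_1 = 8,  u_2 = 9,  u_3 = 14,  u_4 = 3,  u_5 = 2,  u_6 = 15.
The sequence repeats with period 6.
So u_{101} = u_{0 + ((101-0) mod 6)} = u_5 = 2.

2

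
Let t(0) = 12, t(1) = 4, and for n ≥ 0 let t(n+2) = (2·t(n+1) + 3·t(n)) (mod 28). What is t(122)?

16

Computing terms: t(0) = 12, t(1) = 4, t(2) = 16, t(3) = 16, t(4) = 24, t(5) = 12, t(6) = 12, t(7) = 4.
Since (t(6), t(7)) = (t(0), t(1)) = (12, 4) (two consecutive terms determine the rest), the sequence is periodic with period 6.
So t(122) = t(0 + ((122-0) mod 6)) = t(2) = 16.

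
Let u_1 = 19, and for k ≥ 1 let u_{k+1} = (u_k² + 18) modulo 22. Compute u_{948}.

21

u_1 = 19,  u_2 = 5,  u_3 = 21,  u_4 = 19.
Since u_4 = u_1 = 19, the sequence is periodic with period 3.
So u_{948} = u_{1 + ((948-1) mod 3)} = u_3 = 21.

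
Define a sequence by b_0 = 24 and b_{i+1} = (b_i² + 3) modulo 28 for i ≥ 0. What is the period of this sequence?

6

b_0 = 24; b_1 = 19; b_2 = 0; b_3 = 3; b_4 = 12; b_5 = 7; b_6 = 24.
The sequence repeats with period 6.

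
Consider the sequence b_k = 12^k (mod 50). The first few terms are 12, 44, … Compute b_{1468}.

46

Listing terms: b_1 = 12, b_2 = 44, b_3 = 28, b_4 = 36, b_5 = 32, b_6 = 34, b_7 = 8, b_8 = 46, b_9 = 2, b_{10} = 24, b_{11} = 38, b_{12} = 6, b_{13} = 22, b_{14} = 14, b_{15} = 18, b_{16} = 16, b_{17} = 42, b_{18} = 4, b_{19} = 48, b_{20} = 26, b_{21} = 12.
Since b_{21} = b_1 = 12, the sequence is periodic with period 20.
So b_{1468} = b_{1 + ((1468-1) mod 20)} = b_8 = 46.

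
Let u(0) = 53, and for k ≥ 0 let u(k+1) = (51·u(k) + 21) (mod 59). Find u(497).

Computing terms: u(0) = 53,  u(1) = 10,  u(2) = 0,  u(3) = 21,  u(4) = 30,  u(5) = 17,  u(6) = 3,  u(7) = 56,  u(8) = 45,  u(9) = 15,  u(10) = 19,  u(11) = 46,  u(12) = 7,  u(13) = 24,  u(14) = 6,  u(15) = 32,  u(16) = 1,  u(17) = 13,  u(18) = 35,  u(19) = 36,  u(20) = 28,  u(21) = 33,  u(22) = 52,  u(23) = 18,  u(24) = 54,  u(25) = 2,  u(26) = 5,  u(27) = 40,  u(28) = 55,  u(29) = 53.
The sequence repeats with period 29.
(497 - 0) mod 29 = 4, so u(497) = u(4) = 30.

30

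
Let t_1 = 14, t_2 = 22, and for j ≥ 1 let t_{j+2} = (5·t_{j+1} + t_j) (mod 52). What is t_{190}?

34

Computing terms: t_1 = 14,  t_2 = 22,  t_3 = 20,  t_4 = 18,  t_5 = 6,  t_6 = 48,  t_7 = 38,  t_8 = 30,  t_9 = 32,  t_{10} = 34,  t_{11} = 46,  t_{12} = 4,  t_{13} = 14,  t_{14} = 22.
The sequence repeats with period 12.
(190 - 1) mod 12 = 9, so t_{190} = t_{10} = 34.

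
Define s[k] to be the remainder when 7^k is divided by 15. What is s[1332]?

1

s[0] = 1; s[1] = 7; s[2] = 4; s[3] = 13; s[4] = 1.
Since s[4] = s[0] = 1, the sequence is periodic with period 4.
(1332 - 0) mod 4 = 0, so s[1332] = s[0] = 1.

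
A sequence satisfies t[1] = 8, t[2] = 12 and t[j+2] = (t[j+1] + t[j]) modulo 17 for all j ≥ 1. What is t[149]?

1

We have t[1] = 8, t[2] = 12, t[3] = 3, t[4] = 15, t[5] = 1, t[6] = 16, t[7] = 0, t[8] = 16, t[9] = 16, t[10] = 15, t[11] = 14, t[12] = 12, t[13] = 9, t[14] = 4, t[15] = 13, t[16] = 0, t[17] = 13, t[18] = 13, t[19] = 9, t[20] = 5, t[21] = 14, t[22] = 2, t[23] = 16, t[24] = 1, t[25] = 0, t[26] = 1, t[27] = 1, t[28] = 2, t[29] = 3, t[30] = 5, t[31] = 8, t[32] = 13, t[33] = 4, t[34] = 0, t[35] = 4, t[36] = 4, t[37] = 8, t[38] = 12.
The sequence repeats with period 36.
(149 - 1) mod 36 = 4, so t[149] = t[5] = 1.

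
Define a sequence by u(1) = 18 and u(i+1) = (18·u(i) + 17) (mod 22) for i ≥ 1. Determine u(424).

u(1) = 18,  u(2) = 11,  u(3) = 17,  u(4) = 15,  u(5) = 1,  u(6) = 13,  u(7) = 9,  u(8) = 3,  u(9) = 5,  u(10) = 19,  u(11) = 7,  u(12) = 11.
Since u(12) = u(2) = 11, the sequence is eventually periodic: after a pre-period of length 1 it cycles with period 10.
For i ≥ 2, u(i) depends only on (i - 2) mod 10. (424 - 2) mod 10 = 2, so u(424) = u(4) = 15.

15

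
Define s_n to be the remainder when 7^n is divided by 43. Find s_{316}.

36

s_1 = 7; s_2 = 6; s_3 = 42; s_4 = 36; s_5 = 37; s_6 = 1; s_7 = 7.
Since s_7 = s_1 = 7, the sequence is periodic with period 6.
(316 - 1) mod 6 = 3, so s_{316} = s_4 = 36.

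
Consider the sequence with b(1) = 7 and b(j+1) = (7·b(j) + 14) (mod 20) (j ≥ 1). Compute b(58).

Listing terms: b(1) = 7, b(2) = 3, b(3) = 15, b(4) = 19, b(5) = 7.
Since b(5) = b(1) = 7, the sequence is periodic with period 4.
So b(58) = b(1 + ((58-1) mod 4)) = b(2) = 3.

3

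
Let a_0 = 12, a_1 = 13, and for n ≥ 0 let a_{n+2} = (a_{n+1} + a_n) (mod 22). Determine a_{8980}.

Listing terms: a_0 = 12, a_1 = 13, a_2 = 3, a_3 = 16, a_4 = 19, a_5 = 13, a_6 = 10, a_7 = 1, a_8 = 11, a_9 = 12, a_{10} = 1, a_{11} = 13, a_{12} = 14, a_{13} = 5, a_{14} = 19, a_{15} = 2, a_{16} = 21, a_{17} = 1, a_{18} = 0, a_{19} = 1, a_{20} = 1, a_{21} = 2, a_{22} = 3, a_{23} = 5, a_{24} = 8, a_{25} = 13, a_{26} = 21, a_{27} = 12, a_{28} = 11, a_{29} = 1, a_{30} = 12, a_{31} = 13.
Since (a_{30}, a_{31}) = (a_0, a_1) = (12, 13) (two consecutive terms determine the rest), the sequence is periodic with period 30.
(8980 - 0) mod 30 = 10, so a_{8980} = a_{10} = 1.

1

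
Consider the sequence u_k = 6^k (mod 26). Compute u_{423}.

8

u_0 = 1; u_1 = 6; u_2 = 10; u_3 = 8; u_4 = 22; u_5 = 2; u_6 = 12; u_7 = 20; u_8 = 16; u_9 = 18; u_{10} = 4; u_{11} = 24; u_{12} = 14; u_{13} = 6.
Since u_{13} = u_1 = 6, the sequence is eventually periodic: after a pre-period of length 1 it cycles with period 12.
For k ≥ 1, u_k depends only on (k - 1) mod 12. (423 - 1) mod 12 = 2, so u_{423} = u_3 = 8.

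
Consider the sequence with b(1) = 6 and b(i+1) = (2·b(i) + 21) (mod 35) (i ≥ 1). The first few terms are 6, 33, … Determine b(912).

10

Computing terms: b(1) = 6, b(2) = 33, b(3) = 17, b(4) = 20, b(5) = 26, b(6) = 3, b(7) = 27, b(8) = 5, b(9) = 31, b(10) = 13, b(11) = 12, b(12) = 10, b(13) = 6.
Since b(13) = b(1) = 6, the sequence is periodic with period 12.
So b(912) = b(1 + ((912-1) mod 12)) = b(12) = 10.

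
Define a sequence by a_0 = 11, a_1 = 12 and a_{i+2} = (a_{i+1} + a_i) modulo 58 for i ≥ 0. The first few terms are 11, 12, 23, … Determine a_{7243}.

We have a_0 = 11,  a_1 = 12,  a_2 = 23,  a_3 = 35,  a_4 = 0,  a_5 = 35,  a_6 = 35,  a_7 = 12,  a_8 = 47,  a_9 = 1,  a_{10} = 48,  a_{11} = 49,  a_{12} = 39,  a_{13} = 30,  a_{14} = 11,  a_{15} = 41,  a_{16} = 52,  a_{17} = 35,  a_{18} = 29,  a_{19} = 6,  a_{20} = 35,  a_{21} = 41,  a_{22} = 18,  a_{23} = 1,  a_{24} = 19,  a_{25} = 20,  a_{26} = 39,  a_{27} = 1,  a_{28} = 40,  a_{29} = 41,  a_{30} = 23,  a_{31} = 6,  a_{32} = 29,  a_{33} = 35,  a_{34} = 6,  a_{35} = 41,  a_{36} = 47,  a_{37} = 30,  a_{38} = 19,  a_{39} = 49,  a_{40} = 10,  a_{41} = 1,  a_{42} = 11,  a_{43} = 12.
Since (a_{42}, a_{43}) = (a_0, a_1) = (11, 12) (two consecutive terms determine the rest), the sequence is periodic with period 42.
(7243 - 0) mod 42 = 19, so a_{7243} = a_{19} = 6.

6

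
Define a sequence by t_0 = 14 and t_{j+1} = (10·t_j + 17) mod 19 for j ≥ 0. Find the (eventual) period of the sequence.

We have t_0 = 14,  t_1 = 5,  t_2 = 10,  t_3 = 3,  t_4 = 9,  t_5 = 12,  t_6 = 4,  t_7 = 0,  t_8 = 17,  t_9 = 16,  t_{10} = 6,  t_{11} = 1,  t_{12} = 8,  t_{13} = 2,  t_{14} = 18,  t_{15} = 7,  t_{16} = 11,  t_{17} = 13,  t_{18} = 14.
Since t_{18} = t_0 = 14, the sequence is periodic with period 18.

18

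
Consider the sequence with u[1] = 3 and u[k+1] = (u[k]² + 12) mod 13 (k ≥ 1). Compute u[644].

u[1] = 3,  u[2] = 8,  u[3] = 11,  u[4] = 3.
The sequence repeats with period 3.
(644 - 1) mod 3 = 1, so u[644] = u[2] = 8.

8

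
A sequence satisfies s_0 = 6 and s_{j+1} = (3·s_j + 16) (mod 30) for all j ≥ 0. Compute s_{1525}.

s_0 = 6,  s_1 = 4,  s_2 = 28,  s_3 = 10,  s_4 = 16,  s_5 = 4.
Since s_5 = s_1 = 4, the sequence is eventually periodic: after a pre-period of length 1 it cycles with period 4.
For j ≥ 1, s_j depends only on (j - 1) mod 4. (1525 - 1) mod 4 = 0, so s_{1525} = s_1 = 4.

4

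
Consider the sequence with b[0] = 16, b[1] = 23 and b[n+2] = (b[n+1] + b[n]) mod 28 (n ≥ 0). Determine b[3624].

12

b[0] = 16; b[1] = 23; b[2] = 11; b[3] = 6; b[4] = 17; b[5] = 23; b[6] = 12; b[7] = 7; b[8] = 19; b[9] = 26; b[10] = 17; b[11] = 15; b[12] = 4; b[13] = 19; b[14] = 23; b[15] = 14; b[16] = 9; b[17] = 23; b[18] = 4; b[19] = 27; b[20] = 3; b[21] = 2; b[22] = 5; b[23] = 7; b[24] = 12; b[25] = 19; b[26] = 3; b[27] = 22; b[28] = 25; b[29] = 19; b[30] = 16; b[31] = 7; b[32] = 23; b[33] = 2; b[34] = 25; b[35] = 27; b[36] = 24; b[37] = 23; b[38] = 19; b[39] = 14; b[40] = 5; b[41] = 19; b[42] = 24; b[43] = 15; b[44] = 11; b[45] = 26; b[46] = 9; b[47] = 7; b[48] = 16; b[49] = 23.
Since (b[48], b[49]) = (b[0], b[1]) = (16, 23) (two consecutive terms determine the rest), the sequence is periodic with period 48.
(3624 - 0) mod 48 = 24, so b[3624] = b[24] = 12.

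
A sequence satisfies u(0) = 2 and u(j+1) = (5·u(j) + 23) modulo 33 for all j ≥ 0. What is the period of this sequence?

10

We have u(0) = 2; u(1) = 0; u(2) = 23; u(3) = 6; u(4) = 20; u(5) = 24; u(6) = 11; u(7) = 12; u(8) = 17; u(9) = 9; u(10) = 2.
Since u(10) = u(0) = 2, the sequence is periodic with period 10.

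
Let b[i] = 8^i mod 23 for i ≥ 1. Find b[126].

We have b[1] = 8, b[2] = 18, b[3] = 6, b[4] = 2, b[5] = 16, b[6] = 13, b[7] = 12, b[8] = 4, b[9] = 9, b[10] = 3, b[11] = 1, b[12] = 8.
The sequence repeats with period 11.
(126 - 1) mod 11 = 4, so b[126] = b[5] = 16.

16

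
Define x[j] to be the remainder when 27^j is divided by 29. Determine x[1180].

16

Listing terms: x[1] = 27, x[2] = 4, x[3] = 21, x[4] = 16, x[5] = 26, x[6] = 6, x[7] = 17, x[8] = 24, x[9] = 10, x[10] = 9, x[11] = 11, x[12] = 7, x[13] = 15, x[14] = 28, x[15] = 2, x[16] = 25, x[17] = 8, x[18] = 13, x[19] = 3, x[20] = 23, x[21] = 12, x[22] = 5, x[23] = 19, x[24] = 20, x[25] = 18, x[26] = 22, x[27] = 14, x[28] = 1, x[29] = 27.
The sequence repeats with period 28.
So x[1180] = x[1 + ((1180-1) mod 28)] = x[4] = 16.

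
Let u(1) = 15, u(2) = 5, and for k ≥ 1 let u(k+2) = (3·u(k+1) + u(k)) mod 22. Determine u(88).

Listing terms: u(1) = 15, u(2) = 5, u(3) = 8, u(4) = 7, u(5) = 7, u(6) = 6, u(7) = 3, u(8) = 15, u(9) = 4, u(10) = 5, u(11) = 19, u(12) = 18, u(13) = 7, u(14) = 17, u(15) = 14, u(16) = 15, u(17) = 15, u(18) = 16, u(19) = 19, u(20) = 7, u(21) = 18, u(22) = 17, u(23) = 3, u(24) = 4, u(25) = 15, u(26) = 5.
The sequence repeats with period 24.
So u(88) = u(1 + ((88-1) mod 24)) = u(16) = 15.

15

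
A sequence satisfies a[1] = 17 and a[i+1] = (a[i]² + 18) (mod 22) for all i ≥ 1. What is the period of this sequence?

3

We have a[1] = 17; a[2] = 21; a[3] = 19; a[4] = 5; a[5] = 21.
Since a[5] = a[2] = 21, the sequence is eventually periodic: after a pre-period of length 1 it cycles with period 3.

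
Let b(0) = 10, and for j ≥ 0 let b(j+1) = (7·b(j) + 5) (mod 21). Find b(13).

b(0) = 10, b(1) = 12, b(2) = 5, b(3) = 19, b(4) = 12.
Since b(4) = b(1) = 12, the sequence is eventually periodic: after a pre-period of length 1 it cycles with period 3.
For j ≥ 1, b(j) depends only on (j - 1) mod 3. (13 - 1) mod 3 = 0, so b(13) = b(1) = 12.

12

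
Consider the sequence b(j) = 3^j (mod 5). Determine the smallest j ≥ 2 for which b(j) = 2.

We have b(1) = 3, b(2) = 4, b(3) = 2, b(4) = 1, b(5) = 3.
The sequence repeats with period 4.
The value 2 first appears (with j ≥ 2) at b(3).

3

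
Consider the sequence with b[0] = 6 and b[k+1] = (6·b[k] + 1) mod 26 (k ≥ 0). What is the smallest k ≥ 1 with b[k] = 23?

Listing terms: b[0] = 6, b[1] = 11, b[2] = 15, b[3] = 13, b[4] = 1, b[5] = 7, b[6] = 17, b[7] = 25, b[8] = 21, b[9] = 23, b[10] = 9, b[11] = 3, b[12] = 19, b[13] = 11.
Since b[13] = b[1] = 11, the sequence is eventually periodic: after a pre-period of length 1 it cycles with period 12.
The value 23 first appears (with k ≥ 1) at b[9].

9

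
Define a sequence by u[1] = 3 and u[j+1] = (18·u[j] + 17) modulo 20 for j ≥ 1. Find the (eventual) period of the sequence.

Computing terms: u[1] = 3; u[2] = 11; u[3] = 15; u[4] = 7; u[5] = 3.
Since u[5] = u[1] = 3, the sequence is periodic with period 4.

4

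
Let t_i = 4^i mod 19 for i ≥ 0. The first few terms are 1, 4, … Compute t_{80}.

5

t_0 = 1, t_1 = 4, t_2 = 16, t_3 = 7, t_4 = 9, t_5 = 17, t_6 = 11, t_7 = 6, t_8 = 5, t_9 = 1.
Since t_9 = t_0 = 1, the sequence is periodic with period 9.
(80 - 0) mod 9 = 8, so t_{80} = t_8 = 5.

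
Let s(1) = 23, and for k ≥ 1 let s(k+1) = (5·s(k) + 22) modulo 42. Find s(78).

We have s(1) = 23, s(2) = 11, s(3) = 35, s(4) = 29, s(5) = 41, s(6) = 17, s(7) = 23.
The sequence repeats with period 6.
(78 - 1) mod 6 = 5, so s(78) = s(6) = 17.

17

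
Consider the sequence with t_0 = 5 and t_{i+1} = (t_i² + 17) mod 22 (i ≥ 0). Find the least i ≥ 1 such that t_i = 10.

We have t_0 = 5; t_1 = 20; t_2 = 21; t_3 = 18; t_4 = 11; t_5 = 6; t_6 = 9; t_7 = 10; t_8 = 7; t_9 = 0; t_{10} = 17; t_{11} = 20.
Since t_{11} = t_1 = 20, the sequence is eventually periodic: after a pre-period of length 1 it cycles with period 10.
The value 10 first appears (with i ≥ 1) at t_7.

7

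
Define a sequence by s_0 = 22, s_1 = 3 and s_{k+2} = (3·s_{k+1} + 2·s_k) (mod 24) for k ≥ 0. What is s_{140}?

1

Listing terms: s_0 = 22, s_1 = 3, s_2 = 5, s_3 = 21, s_4 = 1, s_5 = 21, s_6 = 17, s_7 = 21, s_8 = 1.
Since (s_7, s_8) = (s_3, s_4) = (21, 1) (two consecutive terms determine the rest), the sequence is eventually periodic: after a pre-period of length 3 it cycles with period 4.
For k ≥ 3, s_k depends only on (k - 3) mod 4. (140 - 3) mod 4 = 1, so s_{140} = s_4 = 1.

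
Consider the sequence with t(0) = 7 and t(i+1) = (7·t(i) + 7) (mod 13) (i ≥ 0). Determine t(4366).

12

Computing terms: t(0) = 7,  t(1) = 4,  t(2) = 9,  t(3) = 5,  t(4) = 3,  t(5) = 2,  t(6) = 8,  t(7) = 11,  t(8) = 6,  t(9) = 10,  t(10) = 12,  t(11) = 0,  t(12) = 7.
The sequence repeats with period 12.
So t(4366) = t(0 + ((4366-0) mod 12)) = t(10) = 12.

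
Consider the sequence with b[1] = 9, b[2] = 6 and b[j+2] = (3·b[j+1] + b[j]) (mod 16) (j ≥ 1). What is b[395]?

Listing terms: b[1] = 9, b[2] = 6, b[3] = 11, b[4] = 7, b[5] = 0, b[6] = 7, b[7] = 5, b[8] = 6, b[9] = 7, b[10] = 11, b[11] = 8, b[12] = 3, b[13] = 1, b[14] = 6, b[15] = 3, b[16] = 15, b[17] = 0, b[18] = 15, b[19] = 13, b[20] = 6, b[21] = 15, b[22] = 3, b[23] = 8, b[24] = 11, b[25] = 9, b[26] = 6.
The sequence repeats with period 24.
(395 - 1) mod 24 = 10, so b[395] = b[11] = 8.

8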